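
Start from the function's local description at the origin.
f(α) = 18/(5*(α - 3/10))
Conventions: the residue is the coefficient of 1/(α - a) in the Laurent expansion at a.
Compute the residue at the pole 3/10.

At the order-1 pole 3/10 set g(α) = (α - (3/10))*f(α) = 18/5.
Simple pole: residue = g(a) at a = 3/10, which is 18/5.

The residue is 18/5.


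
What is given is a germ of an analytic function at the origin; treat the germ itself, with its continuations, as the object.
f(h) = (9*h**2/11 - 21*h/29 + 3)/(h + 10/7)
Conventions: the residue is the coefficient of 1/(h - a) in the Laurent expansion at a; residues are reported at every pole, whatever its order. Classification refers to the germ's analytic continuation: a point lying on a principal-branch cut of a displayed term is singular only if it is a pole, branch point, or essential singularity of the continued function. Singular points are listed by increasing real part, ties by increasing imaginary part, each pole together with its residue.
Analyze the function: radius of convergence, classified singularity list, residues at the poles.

Denominator factor (h + 10/7): pole of order 1 at -10/7, modulus 10/7.
The radius of convergence is the smallest modulus among the singular points: 10/7.
At the order-1 pole -10/7 set g(h) = (h - (-10/7))*f(h) = 9*h**2/11 - 21*h/29 + 3.
Simple pole: residue = g(a) at a = -10/7, which is 89163/15631.

Radius of convergence at 0: 10/7.
At -10/7: a pole of order 1; residue 89163/15631.


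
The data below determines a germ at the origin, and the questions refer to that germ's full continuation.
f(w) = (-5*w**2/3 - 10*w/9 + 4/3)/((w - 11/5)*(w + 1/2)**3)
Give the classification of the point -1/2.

The point is a pole of order 3.

The denominator factor w + 1/2 vanishes at -1/2 and appears to the power 3; the numerator there equals 53/36, nonzero, and no other factor vanishes.
Hence a pole whose order is the multiplicity, 3.


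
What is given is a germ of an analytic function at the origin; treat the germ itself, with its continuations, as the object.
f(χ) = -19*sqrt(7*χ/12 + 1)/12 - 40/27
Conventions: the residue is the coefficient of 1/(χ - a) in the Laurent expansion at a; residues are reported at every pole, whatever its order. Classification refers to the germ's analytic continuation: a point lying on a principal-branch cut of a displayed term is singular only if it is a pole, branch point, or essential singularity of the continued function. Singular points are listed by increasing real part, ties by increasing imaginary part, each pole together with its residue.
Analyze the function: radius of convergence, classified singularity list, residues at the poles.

Branch term (-19/12)*sqrt(1 - χ/(-12/7)): its argument vanishes at χ = -12/7, a square-root branch point, modulus 12/7.
The radius of convergence is the smallest modulus among the singular points: 12/7.

Radius of convergence at 0: 12/7.
At -12/7: an algebraic (square-root) branch point.


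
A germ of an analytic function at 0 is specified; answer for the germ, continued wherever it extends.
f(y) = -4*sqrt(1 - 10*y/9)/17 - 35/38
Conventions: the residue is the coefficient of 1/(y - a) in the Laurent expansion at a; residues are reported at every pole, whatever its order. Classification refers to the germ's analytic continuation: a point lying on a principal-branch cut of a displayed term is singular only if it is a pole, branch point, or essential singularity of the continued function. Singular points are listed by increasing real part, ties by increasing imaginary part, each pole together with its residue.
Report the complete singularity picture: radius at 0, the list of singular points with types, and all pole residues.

Radius of convergence at 0: 9/10.
At 9/10: an algebraic (square-root) branch point.

Branch term (-4/17)*sqrt(1 - y/(9/10)): its argument vanishes at y = 9/10, a square-root branch point, modulus 9/10.
The radius of convergence is the smallest modulus among the singular points: 9/10.


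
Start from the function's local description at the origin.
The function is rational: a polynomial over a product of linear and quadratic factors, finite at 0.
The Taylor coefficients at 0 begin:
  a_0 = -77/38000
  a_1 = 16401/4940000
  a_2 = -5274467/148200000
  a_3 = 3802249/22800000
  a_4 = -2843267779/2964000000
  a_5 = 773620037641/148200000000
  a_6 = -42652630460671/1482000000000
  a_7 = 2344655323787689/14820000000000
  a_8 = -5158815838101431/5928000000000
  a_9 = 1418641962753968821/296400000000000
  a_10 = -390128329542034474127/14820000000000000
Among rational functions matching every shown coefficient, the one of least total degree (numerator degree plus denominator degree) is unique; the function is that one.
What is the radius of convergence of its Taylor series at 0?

The radius of convergence is 2/11.

No rational of total degree below 9 reproduces all 11 coefficients; solving the [2/7] Pade equations on them gives f(v) = (v**2/3 + 7*v/13 + 7/19)/((v + 2/11)*(v**2 + 8*v - 10)**3), whose expansion matches every shown term.
Denominator factor (v**2 + 8*v - 10)^3: discriminant 104, real irrational roots -4 + sqrt(26) and -4 - sqrt(26); poles of order 3, moduli -4 + sqrt(26) and 4 + sqrt(26).
Denominator factor (v + 2/11): pole of order 1 at -2/11, modulus 2/11.
The radius of convergence is the smallest modulus among the singular points: 2/11.


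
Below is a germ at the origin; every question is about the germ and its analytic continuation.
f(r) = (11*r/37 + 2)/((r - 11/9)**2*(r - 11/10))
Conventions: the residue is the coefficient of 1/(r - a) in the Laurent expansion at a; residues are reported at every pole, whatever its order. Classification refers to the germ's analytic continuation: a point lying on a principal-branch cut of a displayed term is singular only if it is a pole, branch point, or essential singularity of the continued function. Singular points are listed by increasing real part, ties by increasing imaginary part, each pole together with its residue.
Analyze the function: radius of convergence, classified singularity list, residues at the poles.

Radius of convergence at 0: 11/10.
At 11/10: a pole of order 1; residue 697410/4477.
At 11/9: a pole of order 2; residue -697410/4477.

Denominator factor (r - 11/10): pole of order 1 at 11/10, modulus 11/10.
Denominator factor (r - 11/9)^2: pole of order 2 at 11/9, modulus 11/9.
The radius of convergence is the smallest modulus among the singular points: 11/10.
At the order-1 pole 11/10 set g(r) = (r - (11/10))*f(r) = (11*r/37 + 2)/(r - 11/9)**2.
Simple pole: residue = g(a) at a = 11/10, which is 697410/4477.
At the order-2 pole 11/9 set g(r) = (r - (11/9))^2*f(r) = (11*r/37 + 2)/(r - 11/10).
Order-2 pole: residue = g'(a); g'(11/9) = -697410/4477, so the residue is -697410/4477.
List the singular points by increasing real part (a conjugate pair: the negative imaginary part first).


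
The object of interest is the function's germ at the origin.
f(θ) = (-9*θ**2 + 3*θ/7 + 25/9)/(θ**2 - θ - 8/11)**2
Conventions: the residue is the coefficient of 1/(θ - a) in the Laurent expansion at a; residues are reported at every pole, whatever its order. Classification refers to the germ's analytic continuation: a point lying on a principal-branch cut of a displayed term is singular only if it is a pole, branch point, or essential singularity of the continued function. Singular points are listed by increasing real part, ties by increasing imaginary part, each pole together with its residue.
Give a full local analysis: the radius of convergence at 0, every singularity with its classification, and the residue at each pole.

Denominator factor (θ**2 - θ - 8/11)^2: discriminant 43/11, real irrational roots 1/2 + (1/22)*sqrt(473) and 1/2 - (1/22)*sqrt(473); poles of order 2, moduli 1/2 + (1/22)*sqrt(473) and -1/2 + (1/22)*sqrt(473).
The radius of convergence is the smallest modulus among the singular points: -1/2 + (1/22)*sqrt(473).
The factor θ**2 - θ - 8/11 splits as (θ - a)(θ - a') with a = 1/2 - (1/22)*sqrt(473), a' = 1/2 + (1/22)*sqrt(473). At the order-2 pole a set g(θ) = (θ - a)^2*f(θ) = [-9*θ**2 + 3*θ/7 + 25/9] / (θ - a')^2.
Order-2 pole: residue = g'(a); g'(1/2 - (1/22)*sqrt(473)) = (13219/116487)*sqrt(473), so the residue is (13219/116487)*sqrt(473).
The factor θ**2 - θ - 8/11 splits as (θ - a)(θ - a') with a = 1/2 + (1/22)*sqrt(473), a' = 1/2 - (1/22)*sqrt(473). At the order-2 pole a set g(θ) = (θ - a)^2*f(θ) = [-9*θ**2 + 3*θ/7 + 25/9] / (θ - a')^2.
Order-2 pole: residue = g'(a); g'(1/2 + (1/22)*sqrt(473)) = -(13219/116487)*sqrt(473), so the residue is -(13219/116487)*sqrt(473).
List the singular points by increasing real part (a conjugate pair: the negative imaginary part first).

Radius of convergence at 0: -1/2 + (1/22)*sqrt(473).
At 1/2 - (1/22)*sqrt(473): a pole of order 2; residue (13219/116487)*sqrt(473).
At 1/2 + (1/22)*sqrt(473): a pole of order 2; residue -(13219/116487)*sqrt(473).


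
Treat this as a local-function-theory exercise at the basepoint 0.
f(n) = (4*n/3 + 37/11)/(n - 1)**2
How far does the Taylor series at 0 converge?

Denominator factor (n - 1)^2: pole of order 2 at 1, modulus 1.
The radius of convergence is the smallest modulus among the singular points: 1.

The radius of convergence is 1.


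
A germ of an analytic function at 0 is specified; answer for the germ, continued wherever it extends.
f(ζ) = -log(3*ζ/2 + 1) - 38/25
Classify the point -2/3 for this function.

The point is a logarithmic branch point.

The term (-1)*log(1 - ζ/(-2/3)) has argument 1 - -2/3/(-2/3) = 0 at -2/3: a logarithmic (infinitely-sheeted) branch point; the remaining terms are analytic or single-valued there.


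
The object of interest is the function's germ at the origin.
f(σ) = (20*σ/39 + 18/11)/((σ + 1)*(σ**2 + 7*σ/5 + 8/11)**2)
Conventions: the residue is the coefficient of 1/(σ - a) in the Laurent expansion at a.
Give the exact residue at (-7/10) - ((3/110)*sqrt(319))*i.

The residue is (-66275/12636) + ((300575/817452)*sqrt(319))*i.

The factor σ**2 + 7*σ/5 + 8/11 splits as (σ - a)(σ - a') with a = (-7/10) - ((3/110)*sqrt(319))*i, a' = (-7/10) + ((3/110)*sqrt(319))*i. At the order-2 pole a set g(σ) = (σ - a)^2*f(σ) = [(20*σ/39 + 18/11)/(σ + 1)] / (σ - a')^2.
Order-2 pole: residue = g'(a); g'((-7/10) - ((3/110)*sqrt(319))*i) = (-66275/12636) + ((300575/817452)*sqrt(319))*i, so the residue is (-66275/12636) + ((300575/817452)*sqrt(319))*i.


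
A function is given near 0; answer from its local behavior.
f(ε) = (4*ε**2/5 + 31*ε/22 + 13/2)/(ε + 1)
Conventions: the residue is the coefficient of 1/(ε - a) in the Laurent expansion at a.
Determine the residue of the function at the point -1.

At the order-1 pole -1 set g(ε) = (ε - (-1))*f(ε) = 4*ε**2/5 + 31*ε/22 + 13/2.
Simple pole: residue = g(a) at a = -1, which is 324/55.

The residue is 324/55.


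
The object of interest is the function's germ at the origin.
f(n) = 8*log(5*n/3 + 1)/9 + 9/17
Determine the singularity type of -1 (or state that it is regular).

There is no denominator, hence no pole anywhere.
Branch term log(1 - n/(-3/5)): argument at -1 is -2/3, nonzero, so -1 is not its branch point (a point on a principal cut is still regular for the continued germ).
So the germ continues analytically to -1.

The point is a regular point.


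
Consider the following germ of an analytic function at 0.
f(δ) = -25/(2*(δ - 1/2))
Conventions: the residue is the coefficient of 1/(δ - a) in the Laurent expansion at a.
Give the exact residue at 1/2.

The residue is -25/2.

At the order-1 pole 1/2 set g(δ) = (δ - (1/2))*f(δ) = -25/2.
Simple pole: residue = g(a) at a = 1/2, which is -25/2.


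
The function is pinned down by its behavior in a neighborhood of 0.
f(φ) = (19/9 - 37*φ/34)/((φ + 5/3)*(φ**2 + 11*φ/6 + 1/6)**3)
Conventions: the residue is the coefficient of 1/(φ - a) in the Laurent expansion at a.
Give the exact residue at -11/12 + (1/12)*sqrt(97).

The residue is 97281/68 - (529692129/3650692)*sqrt(97).

The factor φ**2 + 11*φ/6 + 1/6 splits as (φ - a)(φ - a') with a = -11/12 + (1/12)*sqrt(97), a' = -11/12 - (1/12)*sqrt(97). At the order-3 pole a set g(φ) = (φ - a)^3*f(φ) = [(19/9 - 37*φ/34)/(φ + 5/3)] / (φ - a')^3.
Order-3 pole: residue = g''(a)/2; g''(-11/12 + (1/12)*sqrt(97)) = 97281/34 - (529692129/1825346)*sqrt(97), so the residue is 97281/68 - (529692129/3650692)*sqrt(97).


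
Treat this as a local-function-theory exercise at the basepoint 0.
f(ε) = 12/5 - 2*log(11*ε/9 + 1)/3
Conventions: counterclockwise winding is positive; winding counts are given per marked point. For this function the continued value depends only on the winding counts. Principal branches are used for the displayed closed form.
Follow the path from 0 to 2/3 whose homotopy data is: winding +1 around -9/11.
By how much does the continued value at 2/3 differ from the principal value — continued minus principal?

The rational part is single-valued and drops out of the difference; each branch term changes only by its own monodromy.
(-2/3)*log(1 - ε/(-9/11)): each positive loop around -9/11 adds 2*pi*i to the log, so winding +1 contributes (-2/3)*(1)*2*pi*i = -(4/3)*pi*i.
Summing the contributions at ε = 2/3 gives -(4/3)*pi*i.

Continued minus principal equals -(4/3)*pi*i.


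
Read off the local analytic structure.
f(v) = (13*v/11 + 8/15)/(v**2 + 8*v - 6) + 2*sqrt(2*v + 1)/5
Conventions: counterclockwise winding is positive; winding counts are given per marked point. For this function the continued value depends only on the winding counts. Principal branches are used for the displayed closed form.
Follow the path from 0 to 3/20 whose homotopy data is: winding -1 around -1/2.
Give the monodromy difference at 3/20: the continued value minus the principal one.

The rational part is single-valued and drops out of the difference; each branch term changes only by its own monodromy.
(2/5)*sqrt(1 - v/(-1/2)): winding -1 is odd, the square root flips sign, contributing -2*(2/5)*sqrt(1 - (3/20)/(-1/2)) = -2*(2/5)*sqrt(13/10) = -(2/25)*sqrt(130).
Summing the contributions at v = 3/20 gives -(2/25)*sqrt(130).

Continued minus principal equals -(2/25)*sqrt(130).


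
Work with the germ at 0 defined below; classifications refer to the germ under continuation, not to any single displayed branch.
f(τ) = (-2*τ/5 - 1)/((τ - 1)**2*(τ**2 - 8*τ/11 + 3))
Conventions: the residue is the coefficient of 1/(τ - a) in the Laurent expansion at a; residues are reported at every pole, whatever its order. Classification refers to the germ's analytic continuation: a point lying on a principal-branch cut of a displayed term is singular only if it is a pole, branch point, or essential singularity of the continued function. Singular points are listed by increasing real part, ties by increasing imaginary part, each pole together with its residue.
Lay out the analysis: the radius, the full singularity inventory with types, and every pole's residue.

Denominator factor (τ - 1)^2: pole of order 2 at 1, modulus 1.
Denominator factor (τ**2 - 8*τ/11 + 3): discriminant -1388/121, complex-conjugate roots (4/11) + ((1/11)*sqrt(347))*i and (4/11) - ((1/11)*sqrt(347))*i; poles of order 1, moduli sqrt(3) and sqrt(3).
The radius of convergence is the smallest modulus among the singular points: 1.
The factor τ**2 - 8*τ/11 + 3 splits as (τ - a)(τ - a') with a = (4/11) - ((1/11)*sqrt(347))*i, a' = (4/11) + ((1/11)*sqrt(347))*i. At the order-1 pole a set g(τ) = (τ - a)*f(τ) = [(-2*τ/5 - 1)/(τ - 1)**2] / (τ - a').
Simple pole: residue = g(a) at a = (4/11) - ((1/11)*sqrt(347))*i, which is (-143/6480) + ((2849/449712)*sqrt(347))*i.
The factor τ**2 - 8*τ/11 + 3 splits as (τ - a)(τ - a') with a = (4/11) + ((1/11)*sqrt(347))*i, a' = (4/11) - ((1/11)*sqrt(347))*i. At the order-1 pole a set g(τ) = (τ - a)*f(τ) = [(-2*τ/5 - 1)/(τ - 1)**2] / (τ - a').
Simple pole: residue = g(a) at a = (4/11) + ((1/11)*sqrt(347))*i, which is (-143/6480) - ((2849/449712)*sqrt(347))*i.
At the order-2 pole 1 set g(τ) = (τ - (1))^2*f(τ) = (-2*τ/5 - 1)/(τ**2 - 8*τ/11 + 3).
Order-2 pole: residue = g'(a); g'(1) = 143/3240, so the residue is 143/3240.
List the singular points by increasing real part (a conjugate pair: the negative imaginary part first).

Radius of convergence at 0: 1.
At (4/11) - ((1/11)*sqrt(347))*i: a pole of order 1; residue (-143/6480) + ((2849/449712)*sqrt(347))*i.
At (4/11) + ((1/11)*sqrt(347))*i: a pole of order 1; residue (-143/6480) - ((2849/449712)*sqrt(347))*i.
At 1: a pole of order 2; residue 143/3240.


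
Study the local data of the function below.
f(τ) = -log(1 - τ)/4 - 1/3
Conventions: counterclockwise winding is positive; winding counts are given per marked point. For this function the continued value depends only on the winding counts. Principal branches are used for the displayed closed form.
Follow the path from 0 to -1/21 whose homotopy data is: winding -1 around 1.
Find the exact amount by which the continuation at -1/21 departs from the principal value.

The rational part is single-valued and drops out of the difference; each branch term changes only by its own monodromy.
(-1/4)*log(1 - τ/(1)): each positive loop around 1 adds 2*pi*i to the log, so winding -1 contributes (-1/4)*(-1)*2*pi*i = (1/2)*pi*i.
Summing the contributions at τ = -1/21 gives (1/2)*pi*i.

Continued minus principal equals (1/2)*pi*i.


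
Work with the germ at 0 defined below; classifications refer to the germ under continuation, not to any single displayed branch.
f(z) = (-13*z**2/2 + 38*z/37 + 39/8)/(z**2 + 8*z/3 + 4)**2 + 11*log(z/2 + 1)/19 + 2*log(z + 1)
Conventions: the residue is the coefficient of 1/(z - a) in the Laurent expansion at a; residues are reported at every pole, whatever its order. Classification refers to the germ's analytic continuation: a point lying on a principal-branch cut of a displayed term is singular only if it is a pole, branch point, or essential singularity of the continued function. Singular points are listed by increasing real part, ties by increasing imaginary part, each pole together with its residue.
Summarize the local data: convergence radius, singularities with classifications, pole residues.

Denominator factor (z**2 + 8*z/3 + 4)^2: discriminant -80/9, complex-conjugate roots (-4/3) + ((2/3)*sqrt(5))*i and (-4/3) - ((2/3)*sqrt(5))*i; poles of order 2, moduli 2 and 2.
Branch term (11/19)*log(1 - z/(-2)): its argument vanishes at z = -2, a logarithmic branch point, modulus 2.
Branch term (2)*log(1 - z/(-1)): its argument vanishes at z = -1, a logarithmic branch point, modulus 1.
The radius of convergence is the smallest modulus among the singular points: 1.
The branch terms are analytic at (-4/3) - ((2/3)*sqrt(5))*i and contribute nothing to the residue; only the rational part matters.
The factor z**2 + 8*z/3 + 4 splits as (z - a)(z - a') with a = (-4/3) - ((2/3)*sqrt(5))*i, a' = (-4/3) + ((2/3)*sqrt(5))*i. At the order-2 pole a set g(z) = (z - a)^2*(rational part) = [-13*z**2/2 + 38*z/37 + 39/8] / (z - a')^2.
Order-2 pole: residue = g'(a); g'((-4/3) - ((2/3)*sqrt(5))*i) = -((7191/9472)*sqrt(5))*i, so the residue is -((7191/9472)*sqrt(5))*i.
The branch terms are analytic at (-4/3) + ((2/3)*sqrt(5))*i and contribute nothing to the residue; only the rational part matters.
The factor z**2 + 8*z/3 + 4 splits as (z - a)(z - a') with a = (-4/3) + ((2/3)*sqrt(5))*i, a' = (-4/3) - ((2/3)*sqrt(5))*i. At the order-2 pole a set g(z) = (z - a)^2*(rational part) = [-13*z**2/2 + 38*z/37 + 39/8] / (z - a')^2.
Order-2 pole: residue = g'(a); g'((-4/3) + ((2/3)*sqrt(5))*i) = ((7191/9472)*sqrt(5))*i, so the residue is ((7191/9472)*sqrt(5))*i.
List the singular points by increasing real part (a conjugate pair: the negative imaginary part first).

Radius of convergence at 0: 1.
At -2: a logarithmic branch point.
At (-4/3) - ((2/3)*sqrt(5))*i: a pole of order 2; residue -((7191/9472)*sqrt(5))*i.
At (-4/3) + ((2/3)*sqrt(5))*i: a pole of order 2; residue ((7191/9472)*sqrt(5))*i.
At -1: a logarithmic branch point.


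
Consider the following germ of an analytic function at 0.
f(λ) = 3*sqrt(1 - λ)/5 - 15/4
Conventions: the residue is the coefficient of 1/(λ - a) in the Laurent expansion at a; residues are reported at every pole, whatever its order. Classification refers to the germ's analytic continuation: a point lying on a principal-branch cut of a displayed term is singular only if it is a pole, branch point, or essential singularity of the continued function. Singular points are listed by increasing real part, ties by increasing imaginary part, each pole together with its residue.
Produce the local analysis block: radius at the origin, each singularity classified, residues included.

Branch term (3/5)*sqrt(1 - λ/(1)): its argument vanishes at λ = 1, a square-root branch point, modulus 1.
The radius of convergence is the smallest modulus among the singular points: 1.

Radius of convergence at 0: 1.
At 1: an algebraic (square-root) branch point.


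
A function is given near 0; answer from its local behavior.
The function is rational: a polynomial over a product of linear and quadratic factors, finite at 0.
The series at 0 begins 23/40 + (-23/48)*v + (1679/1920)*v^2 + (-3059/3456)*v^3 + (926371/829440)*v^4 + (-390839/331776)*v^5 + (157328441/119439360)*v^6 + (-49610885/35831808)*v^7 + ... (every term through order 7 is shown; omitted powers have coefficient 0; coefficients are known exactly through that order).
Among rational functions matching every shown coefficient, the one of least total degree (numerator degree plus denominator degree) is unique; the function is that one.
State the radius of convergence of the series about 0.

The radius of convergence is -5/12 + (1/12)*sqrt(313).

No rational of total degree below 4 reproduces all 8 coefficients; solving the [0/4] Pade equations on them gives f(v) = 23/(10*(v**2 - 5*v/6 - 2)**2), whose expansion matches every shown term.
Denominator factor (v**2 - 5*v/6 - 2)^2: discriminant 313/36, real irrational roots 5/12 + (1/12)*sqrt(313) and 5/12 - (1/12)*sqrt(313); poles of order 2, moduli 5/12 + (1/12)*sqrt(313) and -5/12 + (1/12)*sqrt(313).
The radius of convergence is the smallest modulus among the singular points: -5/12 + (1/12)*sqrt(313).


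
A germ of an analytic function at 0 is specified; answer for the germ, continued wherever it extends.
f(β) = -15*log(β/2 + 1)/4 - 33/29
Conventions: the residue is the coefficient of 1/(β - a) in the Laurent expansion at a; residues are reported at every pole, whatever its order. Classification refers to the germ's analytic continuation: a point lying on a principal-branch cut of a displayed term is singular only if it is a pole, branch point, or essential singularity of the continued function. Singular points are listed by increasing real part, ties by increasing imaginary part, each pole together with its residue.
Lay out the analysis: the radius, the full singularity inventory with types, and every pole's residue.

Branch term (-15/4)*log(1 - β/(-2)): its argument vanishes at β = -2, a logarithmic branch point, modulus 2.
The radius of convergence is the smallest modulus among the singular points: 2.

Radius of convergence at 0: 2.
At -2: a logarithmic branch point.


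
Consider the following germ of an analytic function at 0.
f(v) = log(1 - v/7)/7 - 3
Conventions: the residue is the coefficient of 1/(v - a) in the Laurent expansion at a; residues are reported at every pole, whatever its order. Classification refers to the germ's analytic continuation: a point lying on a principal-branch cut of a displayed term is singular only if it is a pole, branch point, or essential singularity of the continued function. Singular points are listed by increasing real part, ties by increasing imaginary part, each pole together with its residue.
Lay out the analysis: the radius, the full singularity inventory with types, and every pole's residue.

Branch term (1/7)*log(1 - v/(7)): its argument vanishes at v = 7, a logarithmic branch point, modulus 7.
The radius of convergence is the smallest modulus among the singular points: 7.

Radius of convergence at 0: 7.
At 7: a logarithmic branch point.


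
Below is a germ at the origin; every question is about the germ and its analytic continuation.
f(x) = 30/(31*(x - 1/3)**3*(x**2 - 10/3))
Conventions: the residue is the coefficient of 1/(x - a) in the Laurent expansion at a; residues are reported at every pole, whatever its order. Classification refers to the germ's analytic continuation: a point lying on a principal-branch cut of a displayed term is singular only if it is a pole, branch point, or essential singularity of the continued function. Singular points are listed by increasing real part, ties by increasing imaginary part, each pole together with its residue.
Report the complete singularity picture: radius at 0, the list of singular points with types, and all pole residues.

Radius of convergence at 0: 1/3.
At -(1/3)*sqrt(30): a pole of order 1; residue 40095/756059 - (7371/1512118)*sqrt(30).
At 1/3: a pole of order 3; residue -80190/756059.
At (1/3)*sqrt(30): a pole of order 1; residue 40095/756059 + (7371/1512118)*sqrt(30).

Denominator factor (x - 1/3)^3: pole of order 3 at 1/3, modulus 1/3.
Denominator factor (x**2 - 10/3): discriminant 40/3, real irrational roots (1/3)*sqrt(30) and -(1/3)*sqrt(30); poles of order 1, moduli (1/3)*sqrt(30) and (1/3)*sqrt(30).
The radius of convergence is the smallest modulus among the singular points: 1/3.
The factor x**2 - 10/3 splits as (x - a)(x - a') with a = -(1/3)*sqrt(30), a' = (1/3)*sqrt(30). At the order-1 pole a set g(x) = (x - a)*f(x) = [30/(31*(x - 1/3)**3)] / (x - a').
Simple pole: residue = g(a) at a = -(1/3)*sqrt(30), which is 40095/756059 - (7371/1512118)*sqrt(30).
At the order-3 pole 1/3 set g(x) = (x - (1/3))^3*f(x) = 30/(31*(x**2 - 10/3)).
Order-3 pole: residue = g''(a)/2; g''(1/3) = -160380/756059, so the residue is -80190/756059.
The factor x**2 - 10/3 splits as (x - a)(x - a') with a = (1/3)*sqrt(30), a' = -(1/3)*sqrt(30). At the order-1 pole a set g(x) = (x - a)*f(x) = [30/(31*(x - 1/3)**3)] / (x - a').
Simple pole: residue = g(a) at a = (1/3)*sqrt(30), which is 40095/756059 + (7371/1512118)*sqrt(30).
List the singular points by increasing real part (a conjugate pair: the negative imaginary part first).


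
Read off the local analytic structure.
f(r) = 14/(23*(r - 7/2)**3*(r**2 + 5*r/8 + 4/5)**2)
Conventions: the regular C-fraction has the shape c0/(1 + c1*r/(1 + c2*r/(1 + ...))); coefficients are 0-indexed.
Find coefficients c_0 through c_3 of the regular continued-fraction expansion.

Taylor coefficients (expand at 0): a_0 = -25/1127, a_1 = 1975/126224, a_2 = 1904725/56548352, a_3 = -199961625/3166707712.
c0 = a_0 = -25/1127. Peel one level at a time: if S = 1 + c*r/S' with S'(0) = 1, then c is the r-coefficient of S and S' = c*r/(S - 1).
S_1 = c0/f = 1 + (79/112)*r + (101153/50176)*r^2 + ...; c1 = 79/112.
S_2 = c1*r/(S_1 - 1) = 1 + (-101153/35392)*r + (10859793601/1252593664)*r^2 + ...; c2 = -101153/35392.
S_3 = c2*r/(S_2 - 1) = 1 + (10859793601/3580006976)*r + ...; c3 = 10859793601/3580006976.

The regular C-fraction coefficients are [-25/1127, 79/112, -101153/35392, 10859793601/3580006976].


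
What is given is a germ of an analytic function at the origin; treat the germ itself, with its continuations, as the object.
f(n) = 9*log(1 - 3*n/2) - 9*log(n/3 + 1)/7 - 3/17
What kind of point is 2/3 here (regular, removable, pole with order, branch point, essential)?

The term (9)*log(1 - n/(2/3)) has argument 1 - 2/3/(2/3) = 0 at 2/3: a logarithmic (infinitely-sheeted) branch point; the remaining terms are analytic or single-valued there.

The point is a logarithmic branch point.


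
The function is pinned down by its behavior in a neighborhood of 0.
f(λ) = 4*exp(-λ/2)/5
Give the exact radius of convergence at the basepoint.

The factor exp(-λ/2) is entire and contributes no finite singular point.
The polynomial part has no poles.
No finite singular points: the Taylor series at 0 converges everywhere.

The radius of convergence is infinite.


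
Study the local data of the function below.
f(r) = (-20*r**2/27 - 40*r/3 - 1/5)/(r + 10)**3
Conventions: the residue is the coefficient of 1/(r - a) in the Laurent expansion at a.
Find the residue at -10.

The residue is -20/27.

At the order-3 pole -10 set g(r) = (r - (-10))^3*f(r) = -20*r**2/27 - 40*r/3 - 1/5.
Order-3 pole: residue = g''(a)/2; g''(-10) = -40/27, so the residue is -20/27.


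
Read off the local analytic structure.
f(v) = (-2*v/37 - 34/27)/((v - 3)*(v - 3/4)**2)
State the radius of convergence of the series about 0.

Denominator factor (v - 3): pole of order 1 at 3, modulus 3.
Denominator factor (v - 3/4)^2: pole of order 2 at 3/4, modulus 3/4.
The radius of convergence is the smallest modulus among the singular points: 3/4.

The radius of convergence is 3/4.


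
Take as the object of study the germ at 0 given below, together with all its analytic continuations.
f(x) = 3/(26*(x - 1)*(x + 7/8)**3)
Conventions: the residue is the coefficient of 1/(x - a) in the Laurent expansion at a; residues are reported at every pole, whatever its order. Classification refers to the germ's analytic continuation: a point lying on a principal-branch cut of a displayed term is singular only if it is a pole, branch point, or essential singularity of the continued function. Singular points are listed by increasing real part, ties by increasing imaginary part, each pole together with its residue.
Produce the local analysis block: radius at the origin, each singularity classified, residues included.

Denominator factor (x + 7/8)^3: pole of order 3 at -7/8, modulus 7/8.
Denominator factor (x - 1): pole of order 1 at 1, modulus 1.
The radius of convergence is the smallest modulus among the singular points: 7/8.
At the order-3 pole -7/8 set g(x) = (x - (-7/8))^3*f(x) = 3/(26*(x - 1)).
Order-3 pole: residue = g''(a)/2; g''(-7/8) = -512/14625, so the residue is -256/14625.
At the order-1 pole 1 set g(x) = (x - (1))*f(x) = 3/(26*(x + 7/8)**3).
Simple pole: residue = g(a) at a = 1, which is 256/14625.
List the singular points by increasing real part (a conjugate pair: the negative imaginary part first).

Radius of convergence at 0: 7/8.
At -7/8: a pole of order 3; residue -256/14625.
At 1: a pole of order 1; residue 256/14625.


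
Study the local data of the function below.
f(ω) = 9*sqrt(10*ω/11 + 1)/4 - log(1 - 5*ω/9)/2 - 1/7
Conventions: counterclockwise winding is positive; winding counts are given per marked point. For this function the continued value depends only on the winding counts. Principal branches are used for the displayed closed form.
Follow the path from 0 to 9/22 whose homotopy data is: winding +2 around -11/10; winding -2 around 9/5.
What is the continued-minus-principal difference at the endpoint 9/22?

Continued minus principal equals (2)*pi*i.

The rational part is single-valued and drops out of the difference; each branch term changes only by its own monodromy.
(9/4)*sqrt(1 - ω/(-11/10)): winding +2 is even, the square root returns to the same sheet, contribution 0.
(-1/2)*log(1 - ω/(9/5)): each positive loop around 9/5 adds 2*pi*i to the log, so winding -2 contributes (-1/2)*(-2)*2*pi*i = (2)*pi*i.
Summing the contributions at ω = 9/22 gives (2)*pi*i.


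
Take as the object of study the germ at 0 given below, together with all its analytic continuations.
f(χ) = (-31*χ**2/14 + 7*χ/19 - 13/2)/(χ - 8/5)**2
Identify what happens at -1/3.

The point is a regular point.

Denominator factors: χ - 8/5 = -29/15 at χ = -1/3 — none vanishes.
So the germ continues analytically to -1/3.


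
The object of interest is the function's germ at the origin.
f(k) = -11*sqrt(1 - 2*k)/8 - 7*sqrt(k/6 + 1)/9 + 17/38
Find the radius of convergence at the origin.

Branch term (-7/9)*sqrt(1 - k/(-6)): its argument vanishes at k = -6, a square-root branch point, modulus 6.
Branch term (-11/8)*sqrt(1 - k/(1/2)): its argument vanishes at k = 1/2, a square-root branch point, modulus 1/2.
The radius of convergence is the smallest modulus among the singular points: 1/2.

The radius of convergence is 1/2.


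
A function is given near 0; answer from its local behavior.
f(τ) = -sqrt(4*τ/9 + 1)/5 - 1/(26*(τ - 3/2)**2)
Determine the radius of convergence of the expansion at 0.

The radius of convergence is 3/2.

Denominator factor (τ - 3/2)^2: pole of order 2 at 3/2, modulus 3/2.
Branch term (-1/5)*sqrt(1 - τ/(-9/4)): its argument vanishes at τ = -9/4, a square-root branch point, modulus 9/4.
The radius of convergence is the smallest modulus among the singular points: 3/2.


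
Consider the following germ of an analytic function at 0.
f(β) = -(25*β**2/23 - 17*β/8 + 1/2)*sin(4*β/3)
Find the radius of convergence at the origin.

The radius of convergence is infinite.

The factor -sin(4*β/3) is entire and contributes no finite singular point.
The polynomial part has no poles.
No finite singular points: the Taylor series at 0 converges everywhere.


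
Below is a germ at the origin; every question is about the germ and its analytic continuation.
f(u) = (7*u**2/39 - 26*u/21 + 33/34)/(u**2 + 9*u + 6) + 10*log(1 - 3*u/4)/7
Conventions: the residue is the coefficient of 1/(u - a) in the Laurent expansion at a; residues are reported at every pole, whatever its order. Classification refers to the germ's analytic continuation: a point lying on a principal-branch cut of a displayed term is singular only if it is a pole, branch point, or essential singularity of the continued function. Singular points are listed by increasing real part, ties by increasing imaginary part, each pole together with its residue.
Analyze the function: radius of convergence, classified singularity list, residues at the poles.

Denominator factor (u**2 + 9*u + 6): discriminant 57, real irrational roots -9/2 + (1/2)*sqrt(57) and -9/2 - (1/2)*sqrt(57); poles of order 1, moduli 9/2 - (1/2)*sqrt(57) and 9/2 + (1/2)*sqrt(57).
Branch term (10/7)*log(1 - u/(4/3)): its argument vanishes at u = 4/3, a logarithmic branch point, modulus 4/3.
The radius of convergence is the smallest modulus among the singular points: 9/2 - (1/2)*sqrt(57).
The branch term is analytic at -9/2 - (1/2)*sqrt(57) and contributes nothing to the residue; only the rational part matters.
The factor u**2 + 9*u + 6 splits as (u - a)(u - a') with a = -9/2 - (1/2)*sqrt(57), a' = -9/2 + (1/2)*sqrt(57). At the order-1 pole a set g(u) = (u - a)*(rational part) = [7*u**2/39 - 26*u/21 + 33/34] / (u - a').
Simple pole: residue = g(a) at a = -9/2 - (1/2)*sqrt(57), which is -779/546 - (19700/88179)*sqrt(57).
The branch term is analytic at -9/2 + (1/2)*sqrt(57) and contributes nothing to the residue; only the rational part matters.
The factor u**2 + 9*u + 6 splits as (u - a)(u - a') with a = -9/2 + (1/2)*sqrt(57), a' = -9/2 - (1/2)*sqrt(57). At the order-1 pole a set g(u) = (u - a)*(rational part) = [7*u**2/39 - 26*u/21 + 33/34] / (u - a').
Simple pole: residue = g(a) at a = -9/2 + (1/2)*sqrt(57), which is -779/546 + (19700/88179)*sqrt(57).
List the singular points by increasing real part (a conjugate pair: the negative imaginary part first).

Radius of convergence at 0: 9/2 - (1/2)*sqrt(57).
At -9/2 - (1/2)*sqrt(57): a pole of order 1; residue -779/546 - (19700/88179)*sqrt(57).
At -9/2 + (1/2)*sqrt(57): a pole of order 1; residue -779/546 + (19700/88179)*sqrt(57).
At 4/3: a logarithmic branch point.


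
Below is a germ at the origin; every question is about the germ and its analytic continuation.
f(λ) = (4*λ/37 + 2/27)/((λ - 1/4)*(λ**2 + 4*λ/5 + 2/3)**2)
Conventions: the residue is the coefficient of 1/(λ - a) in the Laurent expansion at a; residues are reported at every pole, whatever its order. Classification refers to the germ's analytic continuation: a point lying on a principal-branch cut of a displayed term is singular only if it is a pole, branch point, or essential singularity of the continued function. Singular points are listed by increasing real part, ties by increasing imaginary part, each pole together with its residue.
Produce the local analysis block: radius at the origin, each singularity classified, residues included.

Radius of convergence at 0: 1/4.
At (-2/5) - ((1/15)*sqrt(114))*i: a pole of order 2; residue (-323200/5519919) - ((3428325/1328460506)*sqrt(114))*i.
At (-2/5) + ((1/15)*sqrt(114))*i: a pole of order 2; residue (-323200/5519919) + ((3428325/1328460506)*sqrt(114))*i.
At 1/4: a pole of order 1; residue 646400/5519919.


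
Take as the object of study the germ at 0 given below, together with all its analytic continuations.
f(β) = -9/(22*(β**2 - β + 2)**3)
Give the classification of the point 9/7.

The point is a regular point.

Denominator factors: β**2 - β + 2 = 116/49 at β = 9/7 — none vanishes.
So the germ continues analytically to 9/7.


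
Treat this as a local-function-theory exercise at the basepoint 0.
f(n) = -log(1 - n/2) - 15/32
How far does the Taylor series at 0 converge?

Branch term (-1)*log(1 - n/(2)): its argument vanishes at n = 2, a logarithmic branch point, modulus 2.
The radius of convergence is the smallest modulus among the singular points: 2.

The radius of convergence is 2.


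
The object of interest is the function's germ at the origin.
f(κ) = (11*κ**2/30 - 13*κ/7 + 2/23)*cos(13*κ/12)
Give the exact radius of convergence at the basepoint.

The factor cos(13*κ/12) is entire and contributes no finite singular point.
The polynomial part has no poles.
No finite singular points: the Taylor series at 0 converges everywhere.

The radius of convergence is infinite.


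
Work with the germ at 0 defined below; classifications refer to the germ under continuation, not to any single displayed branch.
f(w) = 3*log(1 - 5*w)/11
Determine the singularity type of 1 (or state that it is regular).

The point is a regular point.

There is no denominator, hence no pole anywhere.
Branch term log(1 - w/(1/5)): argument at 1 is -4, nonzero, so 1 is not its branch point (a point on a principal cut is still regular for the continued germ).
So the germ continues analytically to 1.


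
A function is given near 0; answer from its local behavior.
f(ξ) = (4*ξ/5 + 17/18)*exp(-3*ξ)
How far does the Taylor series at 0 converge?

The factor exp(-3*ξ) is entire and contributes no finite singular point.
The polynomial part has no poles.
No finite singular points: the Taylor series at 0 converges everywhere.

The radius of convergence is infinite.


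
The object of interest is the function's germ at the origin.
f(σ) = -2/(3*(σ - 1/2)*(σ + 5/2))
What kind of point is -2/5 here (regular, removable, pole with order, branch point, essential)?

The point is a regular point.

Denominator factors: σ + 5/2 = 21/10 at σ = -2/5; σ - 1/2 = -9/10 at σ = -2/5 — none vanishes.
So the germ continues analytically to -2/5.


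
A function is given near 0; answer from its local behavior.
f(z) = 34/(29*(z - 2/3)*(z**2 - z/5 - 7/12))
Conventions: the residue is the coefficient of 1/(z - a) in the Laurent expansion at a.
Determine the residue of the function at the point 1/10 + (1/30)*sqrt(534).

The factor z**2 - z/5 - 7/12 splits as (z - a)(z - a') with a = 1/10 + (1/30)*sqrt(534), a' = 1/10 - (1/30)*sqrt(534). At the order-1 pole a set g(z) = (z - a)*f(z) = [34/(29*(z - 2/3))] / (z - a').
Simple pole: residue = g(a) at a = 1/10 + (1/30)*sqrt(534), which is 3060/1421 + (8670/126469)*sqrt(534).

The residue is 3060/1421 + (8670/126469)*sqrt(534).


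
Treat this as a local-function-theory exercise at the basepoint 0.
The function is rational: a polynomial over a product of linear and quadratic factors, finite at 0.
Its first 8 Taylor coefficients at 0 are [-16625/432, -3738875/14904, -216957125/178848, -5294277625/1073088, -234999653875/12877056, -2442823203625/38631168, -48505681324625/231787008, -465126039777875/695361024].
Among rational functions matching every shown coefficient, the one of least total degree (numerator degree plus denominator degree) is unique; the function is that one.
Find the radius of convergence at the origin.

The radius of convergence is 2/5.

No rational of total degree below 6 reproduces all 8 coefficients; solving the [2/4] Pade equations on them gives f(α) = (α**2/2 + 9*α/23 + 19/9)/((α - 2/5)**3*(α + 6/7)), whose expansion matches every shown term.
Denominator factor (α + 6/7): pole of order 1 at -6/7, modulus 6/7.
Denominator factor (α - 2/5)^3: pole of order 3 at 2/5, modulus 2/5.
The radius of convergence is the smallest modulus among the singular points: 2/5.
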